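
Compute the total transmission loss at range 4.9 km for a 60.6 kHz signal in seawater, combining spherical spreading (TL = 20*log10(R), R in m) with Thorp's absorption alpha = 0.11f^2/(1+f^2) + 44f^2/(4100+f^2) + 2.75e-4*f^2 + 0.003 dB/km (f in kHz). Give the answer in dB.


Step 1 (Thorp): alpha = 0.11*3672.36/(1+3672.36) + 44*3672.36/(4100+3672.36) + 2.75e-4*3672.36 + 0.003 = 21.9124 dB/km
Step 2: TL_spread = 20*log10(4900) = 73.8 dB
Step 3: TL_abs = alpha*R = 21.9124 * 4.9 = 107.37 dB
Step 4: TL_total = 73.8 + 107.37 = 181.17

181.17 dB


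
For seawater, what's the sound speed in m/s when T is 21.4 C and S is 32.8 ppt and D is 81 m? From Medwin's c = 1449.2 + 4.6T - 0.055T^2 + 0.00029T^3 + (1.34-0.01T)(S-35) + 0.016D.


1524.11 m/s


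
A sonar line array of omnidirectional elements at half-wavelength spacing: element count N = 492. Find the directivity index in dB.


DI = 10*log10(492) = 26.92

26.92 dB


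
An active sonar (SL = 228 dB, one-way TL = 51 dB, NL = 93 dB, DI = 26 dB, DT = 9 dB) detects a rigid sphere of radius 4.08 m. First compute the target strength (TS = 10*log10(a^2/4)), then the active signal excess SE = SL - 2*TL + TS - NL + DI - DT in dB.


Step 1: TS = 10*log10(4.08^2/4) = 6.19 dB
Step 2: SE = SL - 2*TL + TS - NL + DI - DT = 228 - 2*51 + (6.19) - 93 + 26 - 9 = 56.19

56.19 dB


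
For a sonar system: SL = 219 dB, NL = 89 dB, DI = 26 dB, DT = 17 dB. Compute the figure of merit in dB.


FOM = SL - NL + DI - DT = 219 - 89 + 26 - 17 = 139

139 dB


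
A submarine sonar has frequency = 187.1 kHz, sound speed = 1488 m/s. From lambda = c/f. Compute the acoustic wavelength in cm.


lambda = c/f = 1488 / 187100 = 0.008 m = 0.8 cm

0.8 cm


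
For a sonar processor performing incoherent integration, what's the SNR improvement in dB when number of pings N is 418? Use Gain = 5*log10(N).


13.11 dB


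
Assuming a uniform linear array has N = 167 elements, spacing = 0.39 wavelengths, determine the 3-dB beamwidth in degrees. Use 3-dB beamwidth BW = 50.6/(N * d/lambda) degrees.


BW = 50.6 / (167 * 0.39) = 50.6 / 65.13 = 0.78

0.78 deg


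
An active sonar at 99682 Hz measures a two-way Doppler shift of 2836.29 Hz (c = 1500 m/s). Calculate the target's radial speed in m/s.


21.34 m/s


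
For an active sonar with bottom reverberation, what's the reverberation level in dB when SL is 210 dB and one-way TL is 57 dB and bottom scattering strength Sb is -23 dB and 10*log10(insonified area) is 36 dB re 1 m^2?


RL = SL - 2*TL + Sb + 10*log10(A) = 210 - 2*57 + (-23) + 36 = 109

109 dB


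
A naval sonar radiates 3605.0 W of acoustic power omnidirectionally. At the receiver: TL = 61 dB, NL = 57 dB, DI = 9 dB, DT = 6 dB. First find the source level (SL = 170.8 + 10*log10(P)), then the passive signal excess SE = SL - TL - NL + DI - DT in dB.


Step 1: SL = 170.8 + 10*log10(3605.0) = 206.37 dB
Step 2: SE = SL - TL - NL + DI - DT = 206.37 - 61 - 57 + 9 - 6 = 91.37

91.37 dB


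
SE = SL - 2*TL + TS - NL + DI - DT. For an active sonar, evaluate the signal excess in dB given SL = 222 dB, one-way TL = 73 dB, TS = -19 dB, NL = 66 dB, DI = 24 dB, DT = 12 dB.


SE = SL - 2*TL + TS - NL + DI - DT = 222 - 2*73 + (-19) - 66 + 24 - 12 = 3

3 dB


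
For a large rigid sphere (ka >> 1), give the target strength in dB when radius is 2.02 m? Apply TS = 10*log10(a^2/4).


TS = 10*log10(2.02^2 / 4) = 10*log10(1.0201) = 0.09

0.09 dB


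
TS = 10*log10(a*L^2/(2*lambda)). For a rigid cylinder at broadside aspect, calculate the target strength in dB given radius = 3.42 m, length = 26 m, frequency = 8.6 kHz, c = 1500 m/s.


lambda = 1500/8600 = 0.17442 m
TS = 10*log10(3.42*26^2/(2*0.17442)) = 38.21

38.21 dB


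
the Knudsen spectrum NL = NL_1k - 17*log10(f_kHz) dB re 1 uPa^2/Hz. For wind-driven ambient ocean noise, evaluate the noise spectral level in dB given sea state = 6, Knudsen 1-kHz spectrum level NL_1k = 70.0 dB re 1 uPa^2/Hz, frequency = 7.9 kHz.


NL = NL_1k - 17*log10(f_kHz) = 70.0 - 17*log10(7.9) = 70.0 - (15.26) = 54.74

54.74 dB


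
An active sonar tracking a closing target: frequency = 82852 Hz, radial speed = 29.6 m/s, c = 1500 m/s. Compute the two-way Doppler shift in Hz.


fd = 2*f*v/c = 2 * 82852 * 29.6 / 1500 = 3269.89

3269.89 Hz


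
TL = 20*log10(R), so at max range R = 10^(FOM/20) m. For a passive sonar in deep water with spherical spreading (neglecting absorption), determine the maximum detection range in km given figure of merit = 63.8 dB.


1.55 km


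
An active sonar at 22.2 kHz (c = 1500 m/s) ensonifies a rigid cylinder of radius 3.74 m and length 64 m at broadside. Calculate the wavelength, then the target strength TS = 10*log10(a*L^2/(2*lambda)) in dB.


Step 1: lambda = c/f = 1500/22200 = 0.06757 m
Step 2: TS = 10*log10(a*L^2/(2*lambda)) = 10*log10(3.74*64^2/(2*0.06757)) = 50.54

50.54 dB


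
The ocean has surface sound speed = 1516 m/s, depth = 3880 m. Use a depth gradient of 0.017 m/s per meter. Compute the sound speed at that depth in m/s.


c = 1516 + 0.017 * 3880 = 1581.96

1581.96 m/s


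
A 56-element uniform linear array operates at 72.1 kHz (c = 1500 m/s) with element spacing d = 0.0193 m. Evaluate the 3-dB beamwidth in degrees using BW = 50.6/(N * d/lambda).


0.97 deg


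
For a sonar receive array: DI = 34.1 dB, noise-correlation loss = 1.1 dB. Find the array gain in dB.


AG = DI - L_corr = 34.1 - 1.1 = 33.0

33.0 dB


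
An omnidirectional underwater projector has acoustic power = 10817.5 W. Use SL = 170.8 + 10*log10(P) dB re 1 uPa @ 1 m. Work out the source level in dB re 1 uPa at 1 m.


211.14 dB


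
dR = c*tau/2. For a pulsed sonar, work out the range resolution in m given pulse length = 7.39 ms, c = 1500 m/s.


dR = c*tau/2 = 1500 * 7.39e-3 / 2 = 5.5425

5.5425 m


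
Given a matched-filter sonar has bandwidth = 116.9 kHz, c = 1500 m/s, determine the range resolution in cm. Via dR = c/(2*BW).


0.64 cm


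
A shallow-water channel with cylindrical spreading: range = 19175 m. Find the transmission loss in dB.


42.83 dB


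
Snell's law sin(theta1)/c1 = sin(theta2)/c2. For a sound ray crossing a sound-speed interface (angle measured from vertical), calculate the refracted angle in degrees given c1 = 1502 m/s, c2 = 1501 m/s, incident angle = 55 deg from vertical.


sin(theta2) = (c2/c1)*sin(theta1) = (1501/1502)*sin(55 deg) = 0.81861
theta2 = arcsin(0.81861) = 54.95

54.95 deg


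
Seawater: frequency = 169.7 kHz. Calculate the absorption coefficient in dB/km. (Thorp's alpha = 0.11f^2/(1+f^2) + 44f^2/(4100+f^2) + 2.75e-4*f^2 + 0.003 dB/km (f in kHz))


f^2 = 28798.09
alpha = 0.11*28798.09/(1+28798.09) + 44*28798.09/(4100+28798.09) + 2.75e-4*28798.09 + 0.003 = 46.549

46.549 dB/km


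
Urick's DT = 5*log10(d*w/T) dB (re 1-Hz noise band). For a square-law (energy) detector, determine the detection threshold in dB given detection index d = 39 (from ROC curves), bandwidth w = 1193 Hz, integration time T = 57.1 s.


DT = 5*log10(d*w/T) = 5*log10(39 * 1193 / 57.1) = 5*log10(814.83) = 14.56

14.56 dB


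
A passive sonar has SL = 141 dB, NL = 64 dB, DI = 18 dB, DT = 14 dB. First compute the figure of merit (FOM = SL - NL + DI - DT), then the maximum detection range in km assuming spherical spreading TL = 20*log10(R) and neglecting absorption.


Step 1: FOM = SL - NL + DI - DT = 141 - 64 + 18 - 14 = 81 dB
Step 2: at max range FOM = TL = 20*log10(R), so R = 10^(81/20) = 11220.18 m = 11.22 km

11.22 km


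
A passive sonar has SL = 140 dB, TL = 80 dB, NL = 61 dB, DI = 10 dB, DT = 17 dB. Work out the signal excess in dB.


SE = SL - TL - NL + DI - DT = 140 - 80 - 61 + 10 - 17 = -8

-8 dB


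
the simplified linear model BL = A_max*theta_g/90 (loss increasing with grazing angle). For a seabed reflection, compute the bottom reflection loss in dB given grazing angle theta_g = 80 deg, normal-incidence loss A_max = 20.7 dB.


BL = A_max * theta_g / 90 = 20.7 * 80 / 90 = 18.4

18.4 dB


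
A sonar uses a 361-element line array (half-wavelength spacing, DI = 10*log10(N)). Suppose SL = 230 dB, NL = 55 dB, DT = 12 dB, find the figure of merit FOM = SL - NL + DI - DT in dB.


Step 1: DI = 10*log10(361) = 25.58 dB
Step 2: FOM = SL - NL + DI - DT = 230 - 55 + 25.58 - 12 = 188.58

188.58 dB


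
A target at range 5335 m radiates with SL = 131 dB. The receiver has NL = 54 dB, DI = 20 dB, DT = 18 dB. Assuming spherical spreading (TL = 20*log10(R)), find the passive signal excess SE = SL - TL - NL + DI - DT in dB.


Step 1: TL = 20*log10(5335) = 74.54 dB
Step 2: SE = 131 - 74.54 - 54 + 20 - 18 = 4.46

4.46 dB


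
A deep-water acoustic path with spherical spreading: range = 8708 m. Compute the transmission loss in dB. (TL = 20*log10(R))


78.8 dB


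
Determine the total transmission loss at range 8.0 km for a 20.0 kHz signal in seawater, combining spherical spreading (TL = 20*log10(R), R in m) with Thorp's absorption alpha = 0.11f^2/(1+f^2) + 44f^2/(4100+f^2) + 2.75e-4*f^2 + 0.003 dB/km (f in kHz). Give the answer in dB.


Step 1 (Thorp): alpha = 0.11*400.0/(1+400.0) + 44*400.0/(4100+400.0) + 2.75e-4*400.0 + 0.003 = 4.1338 dB/km
Step 2: TL_spread = 20*log10(8000) = 78.06 dB
Step 3: TL_abs = alpha*R = 4.1338 * 8.0 = 33.07 dB
Step 4: TL_total = 78.06 + 33.07 = 111.13

111.13 dB


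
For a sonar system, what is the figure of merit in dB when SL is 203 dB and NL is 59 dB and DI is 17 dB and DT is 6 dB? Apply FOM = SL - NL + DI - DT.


FOM = SL - NL + DI - DT = 203 - 59 + 17 - 6 = 155

155 dB


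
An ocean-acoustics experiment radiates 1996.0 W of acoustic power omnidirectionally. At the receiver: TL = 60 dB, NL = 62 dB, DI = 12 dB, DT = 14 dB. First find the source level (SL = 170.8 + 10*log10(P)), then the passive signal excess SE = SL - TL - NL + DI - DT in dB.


Step 1: SL = 170.8 + 10*log10(1996.0) = 203.8 dB
Step 2: SE = SL - TL - NL + DI - DT = 203.8 - 60 - 62 + 12 - 14 = 79.8

79.8 dB


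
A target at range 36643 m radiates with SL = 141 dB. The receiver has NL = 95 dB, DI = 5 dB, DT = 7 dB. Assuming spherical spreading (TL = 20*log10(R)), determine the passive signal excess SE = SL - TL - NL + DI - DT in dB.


Step 1: TL = 20*log10(36643) = 91.28 dB
Step 2: SE = 141 - 91.28 - 95 + 5 - 7 = -47.28

-47.28 dB


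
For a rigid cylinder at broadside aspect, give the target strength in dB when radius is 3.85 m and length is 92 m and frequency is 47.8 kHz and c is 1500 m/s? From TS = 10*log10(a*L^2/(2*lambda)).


lambda = 1500/47800 = 0.03138 m
TS = 10*log10(3.85*92^2/(2*0.03138)) = 57.15

57.15 dB


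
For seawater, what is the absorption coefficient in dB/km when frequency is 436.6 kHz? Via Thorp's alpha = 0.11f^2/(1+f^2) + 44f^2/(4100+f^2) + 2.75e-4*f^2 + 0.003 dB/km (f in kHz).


f^2 = 190619.56
alpha = 0.11*190619.56/(1+190619.56) + 44*190619.56/(4100+190619.56) + 2.75e-4*190619.56 + 0.003 = 95.607

95.607 dB/km


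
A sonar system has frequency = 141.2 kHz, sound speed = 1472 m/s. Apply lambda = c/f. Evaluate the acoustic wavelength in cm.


1.04 cm


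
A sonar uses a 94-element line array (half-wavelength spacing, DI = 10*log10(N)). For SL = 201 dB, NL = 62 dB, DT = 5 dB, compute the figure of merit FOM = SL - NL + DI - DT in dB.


Step 1: DI = 10*log10(94) = 19.73 dB
Step 2: FOM = SL - NL + DI - DT = 201 - 62 + 19.73 - 5 = 153.73

153.73 dB


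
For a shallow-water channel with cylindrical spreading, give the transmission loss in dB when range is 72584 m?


TL = 10*log10(72584) = 48.61

48.61 dB


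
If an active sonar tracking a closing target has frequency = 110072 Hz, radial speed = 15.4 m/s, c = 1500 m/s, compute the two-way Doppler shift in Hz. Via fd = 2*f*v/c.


fd = 2*f*v/c = 2 * 110072 * 15.4 / 1500 = 2260.15

2260.15 Hz


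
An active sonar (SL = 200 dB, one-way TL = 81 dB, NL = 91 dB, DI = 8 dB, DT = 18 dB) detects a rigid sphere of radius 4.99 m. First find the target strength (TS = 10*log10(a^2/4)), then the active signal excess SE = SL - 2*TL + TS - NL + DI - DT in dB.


Step 1: TS = 10*log10(4.99^2/4) = 7.94 dB
Step 2: SE = SL - 2*TL + TS - NL + DI - DT = 200 - 2*81 + (7.94) - 91 + 8 - 18 = -55.06

-55.06 dB


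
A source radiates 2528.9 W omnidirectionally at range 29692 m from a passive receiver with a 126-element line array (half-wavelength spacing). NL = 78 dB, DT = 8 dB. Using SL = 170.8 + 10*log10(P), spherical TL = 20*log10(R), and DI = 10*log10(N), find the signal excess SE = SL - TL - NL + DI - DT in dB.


50.38 dB


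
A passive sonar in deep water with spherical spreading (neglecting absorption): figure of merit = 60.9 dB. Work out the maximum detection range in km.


At max range FOM = TL, so 20*log10(R) = 60.9
R = 10^(60.9/20) = 1109.17 m = 1.11 km

1.11 km


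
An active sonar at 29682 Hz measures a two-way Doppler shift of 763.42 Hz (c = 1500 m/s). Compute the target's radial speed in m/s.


From fd = 2*f*v/c, v = c*fd/(2*f) = 1500 * 763.42 / (2*29682) = 19.29

19.29 m/s


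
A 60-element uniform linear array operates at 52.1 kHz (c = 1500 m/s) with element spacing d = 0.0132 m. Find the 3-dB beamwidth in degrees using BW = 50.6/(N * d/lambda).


Step 1: lambda = 1500/52100 = 0.02879 m
Step 2: d/lambda = 0.0132/0.02879 = 0.4585
Step 3: BW = 50.6/(N * d/lambda) = 50.6/(60 * 0.4585) = 1.84

1.84 deg


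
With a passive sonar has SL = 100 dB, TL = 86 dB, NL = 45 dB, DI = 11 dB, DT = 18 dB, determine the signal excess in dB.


-38 dB


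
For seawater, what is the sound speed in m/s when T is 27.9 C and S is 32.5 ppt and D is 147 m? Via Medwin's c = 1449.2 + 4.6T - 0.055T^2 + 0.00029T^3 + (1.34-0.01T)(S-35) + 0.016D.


c = 1449.2 + 4.6*27.9 - 0.055*27.9^2 + 0.00029*27.9^3 + (1.34 - 0.01*27.9)*(32.5 - 35) + 0.016*147 = 1540.73

1540.73 m/s


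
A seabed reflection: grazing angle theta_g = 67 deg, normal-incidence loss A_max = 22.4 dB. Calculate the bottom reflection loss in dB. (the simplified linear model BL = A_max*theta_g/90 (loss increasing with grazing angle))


BL = A_max * theta_g / 90 = 22.4 * 67 / 90 = 16.68

16.68 dB


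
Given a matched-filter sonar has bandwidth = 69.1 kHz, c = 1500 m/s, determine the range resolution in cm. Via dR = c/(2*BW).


1.09 cm


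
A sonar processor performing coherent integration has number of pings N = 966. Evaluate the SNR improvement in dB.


Gain = 10*log10(966) = 29.85

29.85 dB


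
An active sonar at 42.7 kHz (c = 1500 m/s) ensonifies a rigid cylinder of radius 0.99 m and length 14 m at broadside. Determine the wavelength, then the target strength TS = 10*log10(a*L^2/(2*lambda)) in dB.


Step 1: lambda = c/f = 1500/42700 = 0.03513 m
Step 2: TS = 10*log10(a*L^2/(2*lambda)) = 10*log10(0.99*14^2/(2*0.03513)) = 34.41

34.41 dB


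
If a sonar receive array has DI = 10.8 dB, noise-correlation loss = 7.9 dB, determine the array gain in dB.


AG = DI - L_corr = 10.8 - 7.9 = 2.9

2.9 dB


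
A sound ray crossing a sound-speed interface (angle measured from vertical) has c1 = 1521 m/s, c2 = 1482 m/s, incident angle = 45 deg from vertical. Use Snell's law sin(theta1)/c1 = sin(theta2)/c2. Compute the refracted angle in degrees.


sin(theta2) = (c2/c1)*sin(theta1) = (1482/1521)*sin(45 deg) = 0.68898
theta2 = arcsin(0.68898) = 43.55

43.55 deg


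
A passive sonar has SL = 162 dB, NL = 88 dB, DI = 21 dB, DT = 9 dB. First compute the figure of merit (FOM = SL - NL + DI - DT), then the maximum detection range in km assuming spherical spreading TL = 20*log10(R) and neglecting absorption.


Step 1: FOM = SL - NL + DI - DT = 162 - 88 + 21 - 9 = 86 dB
Step 2: at max range FOM = TL = 20*log10(R), so R = 10^(86/20) = 19952.62 m = 19.95 km

19.95 km


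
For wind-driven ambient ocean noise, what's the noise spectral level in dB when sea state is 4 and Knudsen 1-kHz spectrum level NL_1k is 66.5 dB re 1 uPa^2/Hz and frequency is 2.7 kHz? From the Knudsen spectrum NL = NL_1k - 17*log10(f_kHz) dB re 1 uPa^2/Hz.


59.17 dB


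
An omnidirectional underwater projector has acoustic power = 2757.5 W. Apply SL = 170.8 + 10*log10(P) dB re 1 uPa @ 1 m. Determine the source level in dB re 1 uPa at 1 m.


SL = 170.8 + 10*log10(2757.5) = 170.8 + 34.41 = 205.21

205.21 dB


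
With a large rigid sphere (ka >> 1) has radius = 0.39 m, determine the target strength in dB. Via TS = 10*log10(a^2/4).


TS = 10*log10(0.39^2 / 4) = 10*log10(0.038025) = -14.2

-14.2 dB


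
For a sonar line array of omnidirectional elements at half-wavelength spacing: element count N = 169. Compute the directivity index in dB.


22.28 dB


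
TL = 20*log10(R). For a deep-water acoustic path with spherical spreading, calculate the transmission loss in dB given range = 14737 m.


83.37 dB


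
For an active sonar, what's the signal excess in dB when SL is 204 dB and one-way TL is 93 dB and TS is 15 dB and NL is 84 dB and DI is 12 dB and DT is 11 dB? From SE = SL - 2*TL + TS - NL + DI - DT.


SE = SL - 2*TL + TS - NL + DI - DT = 204 - 2*93 + (15) - 84 + 12 - 11 = -50

-50 dB


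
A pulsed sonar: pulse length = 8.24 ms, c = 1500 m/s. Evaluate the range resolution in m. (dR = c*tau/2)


dR = c*tau/2 = 1500 * 8.24e-3 / 2 = 6.18

6.18 m


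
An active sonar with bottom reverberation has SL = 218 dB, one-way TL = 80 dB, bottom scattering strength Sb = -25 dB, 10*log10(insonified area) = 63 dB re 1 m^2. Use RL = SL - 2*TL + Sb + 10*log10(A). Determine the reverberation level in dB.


RL = SL - 2*TL + Sb + 10*log10(A) = 218 - 2*80 + (-25) + 63 = 96

96 dB


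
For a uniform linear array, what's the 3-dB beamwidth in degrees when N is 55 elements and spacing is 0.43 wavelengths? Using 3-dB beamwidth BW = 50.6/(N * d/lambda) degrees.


BW = 50.6 / (55 * 0.43) = 50.6 / 23.65 = 2.14

2.14 deg


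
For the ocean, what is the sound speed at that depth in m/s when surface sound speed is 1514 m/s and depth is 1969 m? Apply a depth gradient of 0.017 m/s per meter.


c = 1514 + 0.017 * 1969 = 1547.473

1547.473 m/s


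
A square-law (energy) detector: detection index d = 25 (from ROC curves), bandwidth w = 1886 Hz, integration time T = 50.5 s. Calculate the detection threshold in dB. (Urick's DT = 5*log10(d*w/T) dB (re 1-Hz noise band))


DT = 5*log10(d*w/T) = 5*log10(25 * 1886 / 50.5) = 5*log10(933.66) = 14.85

14.85 dB


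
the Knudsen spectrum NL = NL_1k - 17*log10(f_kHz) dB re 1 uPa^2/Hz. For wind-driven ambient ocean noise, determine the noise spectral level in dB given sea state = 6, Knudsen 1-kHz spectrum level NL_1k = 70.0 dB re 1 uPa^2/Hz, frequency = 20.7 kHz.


47.63 dB


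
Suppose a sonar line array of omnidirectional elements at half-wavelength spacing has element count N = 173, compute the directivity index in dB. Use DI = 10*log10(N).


DI = 10*log10(173) = 22.38

22.38 dB


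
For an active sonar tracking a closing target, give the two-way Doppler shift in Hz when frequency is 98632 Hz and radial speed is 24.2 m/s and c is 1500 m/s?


3182.53 Hz


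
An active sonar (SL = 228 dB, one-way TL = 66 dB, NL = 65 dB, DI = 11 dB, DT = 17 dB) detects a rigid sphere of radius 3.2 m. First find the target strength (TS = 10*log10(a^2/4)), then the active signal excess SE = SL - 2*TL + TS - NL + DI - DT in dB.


Step 1: TS = 10*log10(3.2^2/4) = 4.08 dB
Step 2: SE = SL - 2*TL + TS - NL + DI - DT = 228 - 2*66 + (4.08) - 65 + 11 - 17 = 29.08

29.08 dB


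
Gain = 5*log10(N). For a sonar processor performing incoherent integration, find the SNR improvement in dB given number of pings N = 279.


Gain = 5*log10(279) = 12.23

12.23 dB


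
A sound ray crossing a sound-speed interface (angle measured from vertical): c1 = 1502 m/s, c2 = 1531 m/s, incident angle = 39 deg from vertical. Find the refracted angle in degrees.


39.9 deg


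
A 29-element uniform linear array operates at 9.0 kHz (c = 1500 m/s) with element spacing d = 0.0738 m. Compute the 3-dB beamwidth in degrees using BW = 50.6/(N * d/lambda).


Step 1: lambda = 1500/9000 = 0.16667 m
Step 2: d/lambda = 0.0738/0.16667 = 0.4428
Step 3: BW = 50.6/(N * d/lambda) = 50.6/(29 * 0.4428) = 3.94

3.94 deg


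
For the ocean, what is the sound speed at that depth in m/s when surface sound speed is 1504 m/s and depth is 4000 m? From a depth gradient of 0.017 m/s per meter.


c = 1504 + 0.017 * 4000 = 1572.0

1572.0 m/s


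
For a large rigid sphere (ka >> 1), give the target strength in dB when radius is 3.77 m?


TS = 10*log10(3.77^2 / 4) = 10*log10(3.553225) = 5.51

5.51 dB


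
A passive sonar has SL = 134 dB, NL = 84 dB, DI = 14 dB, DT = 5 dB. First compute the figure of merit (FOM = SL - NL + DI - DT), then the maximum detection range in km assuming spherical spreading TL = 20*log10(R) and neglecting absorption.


Step 1: FOM = SL - NL + DI - DT = 134 - 84 + 14 - 5 = 59 dB
Step 2: at max range FOM = TL = 20*log10(R), so R = 10^(59/20) = 891.25 m = 0.89 km

0.89 km


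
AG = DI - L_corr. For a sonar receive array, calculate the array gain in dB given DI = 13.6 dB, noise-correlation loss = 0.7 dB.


12.9 dB


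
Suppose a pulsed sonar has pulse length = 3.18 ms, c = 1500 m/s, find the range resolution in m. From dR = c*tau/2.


2.385 m


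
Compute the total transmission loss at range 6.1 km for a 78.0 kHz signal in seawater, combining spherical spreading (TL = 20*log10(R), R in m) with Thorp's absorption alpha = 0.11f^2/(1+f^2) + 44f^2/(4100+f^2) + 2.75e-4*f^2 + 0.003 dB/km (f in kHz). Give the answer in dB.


Step 1 (Thorp): alpha = 0.11*6084.0/(1+6084.0) + 44*6084.0/(4100+6084.0) + 2.75e-4*6084.0 + 0.003 = 28.072 dB/km
Step 2: TL_spread = 20*log10(6100) = 75.71 dB
Step 3: TL_abs = alpha*R = 28.072 * 6.1 = 171.24 dB
Step 4: TL_total = 75.71 + 171.24 = 246.95

246.95 dB


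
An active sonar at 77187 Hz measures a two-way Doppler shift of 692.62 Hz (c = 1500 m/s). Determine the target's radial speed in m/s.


From fd = 2*f*v/c, v = c*fd/(2*f) = 1500 * 692.62 / (2*77187) = 6.73

6.73 m/s


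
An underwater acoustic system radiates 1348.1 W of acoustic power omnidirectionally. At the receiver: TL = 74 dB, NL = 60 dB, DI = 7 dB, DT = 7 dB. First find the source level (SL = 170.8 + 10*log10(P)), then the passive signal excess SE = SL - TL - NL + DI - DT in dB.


Step 1: SL = 170.8 + 10*log10(1348.1) = 202.1 dB
Step 2: SE = SL - TL - NL + DI - DT = 202.1 - 74 - 60 + 7 - 7 = 68.1

68.1 dB


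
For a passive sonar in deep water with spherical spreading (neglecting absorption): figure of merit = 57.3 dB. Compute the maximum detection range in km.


0.73 km


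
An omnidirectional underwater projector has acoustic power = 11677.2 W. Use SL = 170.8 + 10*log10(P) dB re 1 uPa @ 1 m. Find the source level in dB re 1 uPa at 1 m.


SL = 170.8 + 10*log10(11677.2) = 170.8 + 40.67 = 211.47

211.47 dB


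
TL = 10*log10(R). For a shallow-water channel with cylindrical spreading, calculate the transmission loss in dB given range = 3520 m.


TL = 10*log10(3520) = 35.47

35.47 dB


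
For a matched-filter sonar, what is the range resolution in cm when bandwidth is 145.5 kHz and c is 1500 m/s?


0.52 cm


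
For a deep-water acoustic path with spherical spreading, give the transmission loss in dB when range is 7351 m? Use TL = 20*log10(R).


TL = 20*log10(7351) = 77.33

77.33 dB


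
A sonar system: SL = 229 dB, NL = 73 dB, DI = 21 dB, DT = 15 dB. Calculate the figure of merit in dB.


FOM = SL - NL + DI - DT = 229 - 73 + 21 - 15 = 162

162 dB


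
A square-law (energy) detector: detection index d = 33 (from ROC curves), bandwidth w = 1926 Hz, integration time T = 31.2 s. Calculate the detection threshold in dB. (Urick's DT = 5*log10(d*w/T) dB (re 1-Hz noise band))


16.55 dB


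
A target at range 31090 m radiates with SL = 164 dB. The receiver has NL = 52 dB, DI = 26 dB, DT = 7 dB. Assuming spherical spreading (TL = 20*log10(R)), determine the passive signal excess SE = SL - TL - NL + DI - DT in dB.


Step 1: TL = 20*log10(31090) = 89.85 dB
Step 2: SE = 164 - 89.85 - 52 + 26 - 7 = 41.15

41.15 dB


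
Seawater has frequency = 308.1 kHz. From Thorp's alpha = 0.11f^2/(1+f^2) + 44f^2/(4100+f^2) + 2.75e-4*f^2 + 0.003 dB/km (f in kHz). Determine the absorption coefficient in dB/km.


f^2 = 94925.61
alpha = 0.11*94925.61/(1+94925.61) + 44*94925.61/(4100+94925.61) + 2.75e-4*94925.61 + 0.003 = 68.396

68.396 dB/km


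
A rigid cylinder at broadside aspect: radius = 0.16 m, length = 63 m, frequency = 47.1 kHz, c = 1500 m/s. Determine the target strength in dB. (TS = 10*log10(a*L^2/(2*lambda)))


lambda = 1500/47100 = 0.03185 m
TS = 10*log10(0.16*63^2/(2*0.03185)) = 39.99

39.99 dB


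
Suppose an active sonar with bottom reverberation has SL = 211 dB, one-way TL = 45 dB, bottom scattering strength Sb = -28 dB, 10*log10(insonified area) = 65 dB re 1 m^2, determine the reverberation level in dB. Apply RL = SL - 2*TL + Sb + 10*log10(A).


RL = SL - 2*TL + Sb + 10*log10(A) = 211 - 2*45 + (-28) + 65 = 158

158 dB


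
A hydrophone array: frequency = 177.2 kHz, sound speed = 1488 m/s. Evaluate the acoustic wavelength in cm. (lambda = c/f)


lambda = c/f = 1488 / 177200 = 0.0084 m = 0.84 cm

0.84 cm


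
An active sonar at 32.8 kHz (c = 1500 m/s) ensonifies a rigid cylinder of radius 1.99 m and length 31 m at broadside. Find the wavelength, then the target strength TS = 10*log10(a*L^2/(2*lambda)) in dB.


Step 1: lambda = c/f = 1500/32800 = 0.04573 m
Step 2: TS = 10*log10(a*L^2/(2*lambda)) = 10*log10(1.99*31^2/(2*0.04573)) = 43.2

43.2 dB


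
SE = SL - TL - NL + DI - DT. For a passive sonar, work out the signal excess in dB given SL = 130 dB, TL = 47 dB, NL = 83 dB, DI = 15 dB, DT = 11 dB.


SE = SL - TL - NL + DI - DT = 130 - 47 - 83 + 15 - 11 = 4

4 dB


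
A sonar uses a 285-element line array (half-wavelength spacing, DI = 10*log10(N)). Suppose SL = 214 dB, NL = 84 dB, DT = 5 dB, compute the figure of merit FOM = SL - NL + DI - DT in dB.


149.55 dB


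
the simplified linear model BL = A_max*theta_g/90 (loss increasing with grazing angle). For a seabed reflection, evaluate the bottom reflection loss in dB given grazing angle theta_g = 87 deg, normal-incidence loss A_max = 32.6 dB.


31.51 dB


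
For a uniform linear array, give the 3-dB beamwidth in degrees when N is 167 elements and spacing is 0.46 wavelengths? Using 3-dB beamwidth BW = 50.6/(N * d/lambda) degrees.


BW = 50.6 / (167 * 0.46) = 50.6 / 76.82 = 0.66

0.66 deg


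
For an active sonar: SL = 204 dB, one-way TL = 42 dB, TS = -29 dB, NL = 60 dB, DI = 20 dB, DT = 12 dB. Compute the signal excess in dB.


SE = SL - 2*TL + TS - NL + DI - DT = 204 - 2*42 + (-29) - 60 + 20 - 12 = 39

39 dB


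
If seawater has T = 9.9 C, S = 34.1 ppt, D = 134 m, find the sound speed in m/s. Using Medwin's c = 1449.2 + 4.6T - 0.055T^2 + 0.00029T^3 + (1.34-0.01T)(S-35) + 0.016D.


c = 1449.2 + 4.6*9.9 - 0.055*9.9^2 + 0.00029*9.9^3 + (1.34 - 0.01*9.9)*(34.1 - 35) + 0.016*134 = 1490.66

1490.66 m/s


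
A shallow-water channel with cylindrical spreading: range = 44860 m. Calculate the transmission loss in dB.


46.52 dB


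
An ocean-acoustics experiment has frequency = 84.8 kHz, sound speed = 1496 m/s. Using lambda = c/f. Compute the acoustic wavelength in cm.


1.76 cm


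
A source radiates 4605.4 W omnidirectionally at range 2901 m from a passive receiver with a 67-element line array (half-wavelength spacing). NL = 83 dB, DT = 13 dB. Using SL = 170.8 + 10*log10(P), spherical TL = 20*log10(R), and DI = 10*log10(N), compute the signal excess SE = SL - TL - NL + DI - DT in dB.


Step 1: SL = 170.8 + 10*log10(4605.4) = 207.43 dB
Step 2: TL = 20*log10(2901) = 69.25 dB
Step 3: DI = 10*log10(67) = 18.26 dB
Step 4: SE = SL - TL - NL + DI - DT = 207.43 - 69.25 - 83 + 18.26 - 13 = 60.44

60.44 dB


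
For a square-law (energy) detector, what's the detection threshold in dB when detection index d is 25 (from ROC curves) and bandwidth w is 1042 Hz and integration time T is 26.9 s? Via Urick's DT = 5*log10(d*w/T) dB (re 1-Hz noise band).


DT = 5*log10(d*w/T) = 5*log10(25 * 1042 / 26.9) = 5*log10(968.4) = 14.93

14.93 dB


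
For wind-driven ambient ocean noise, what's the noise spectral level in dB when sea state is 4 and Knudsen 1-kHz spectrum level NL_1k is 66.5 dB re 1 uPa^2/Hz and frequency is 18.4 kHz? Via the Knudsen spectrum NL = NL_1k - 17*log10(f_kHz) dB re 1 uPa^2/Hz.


NL = NL_1k - 17*log10(f_kHz) = 66.5 - 17*log10(18.4) = 66.5 - (21.5) = 45.0

45.0 dB


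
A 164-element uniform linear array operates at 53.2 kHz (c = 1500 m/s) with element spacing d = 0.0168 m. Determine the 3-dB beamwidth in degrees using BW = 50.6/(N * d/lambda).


0.52 deg


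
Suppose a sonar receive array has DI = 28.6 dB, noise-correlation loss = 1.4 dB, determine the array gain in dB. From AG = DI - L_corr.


AG = DI - L_corr = 28.6 - 1.4 = 27.2

27.2 dB


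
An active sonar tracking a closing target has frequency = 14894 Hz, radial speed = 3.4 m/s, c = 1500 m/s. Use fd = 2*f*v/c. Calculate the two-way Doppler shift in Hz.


fd = 2*f*v/c = 2 * 14894 * 3.4 / 1500 = 67.52

67.52 Hz


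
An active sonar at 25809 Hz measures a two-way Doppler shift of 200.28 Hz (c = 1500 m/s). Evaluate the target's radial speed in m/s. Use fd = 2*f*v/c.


From fd = 2*f*v/c, v = c*fd/(2*f) = 1500 * 200.28 / (2*25809) = 5.82

5.82 m/s


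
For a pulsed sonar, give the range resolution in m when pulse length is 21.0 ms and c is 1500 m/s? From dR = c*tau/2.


dR = c*tau/2 = 1500 * 21.0e-3 / 2 = 15.75

15.75 m


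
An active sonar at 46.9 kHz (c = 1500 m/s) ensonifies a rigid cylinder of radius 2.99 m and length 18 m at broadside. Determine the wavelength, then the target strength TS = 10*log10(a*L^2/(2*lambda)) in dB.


Step 1: lambda = c/f = 1500/46900 = 0.03198 m
Step 2: TS = 10*log10(a*L^2/(2*lambda)) = 10*log10(2.99*18^2/(2*0.03198)) = 41.8

41.8 dB


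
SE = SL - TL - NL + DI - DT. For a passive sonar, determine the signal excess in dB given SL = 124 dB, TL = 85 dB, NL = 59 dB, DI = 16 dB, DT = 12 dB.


SE = SL - TL - NL + DI - DT = 124 - 85 - 59 + 16 - 12 = -16

-16 dB


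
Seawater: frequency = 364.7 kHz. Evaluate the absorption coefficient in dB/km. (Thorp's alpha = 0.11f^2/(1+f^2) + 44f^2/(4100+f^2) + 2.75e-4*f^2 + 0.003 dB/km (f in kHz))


f^2 = 133006.09
alpha = 0.11*133006.09/(1+133006.09) + 44*133006.09/(4100+133006.09) + 2.75e-4*133006.09 + 0.003 = 79.374

79.374 dB/km


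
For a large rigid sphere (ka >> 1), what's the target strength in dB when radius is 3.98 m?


TS = 10*log10(3.98^2 / 4) = 10*log10(3.9601) = 5.98

5.98 dB


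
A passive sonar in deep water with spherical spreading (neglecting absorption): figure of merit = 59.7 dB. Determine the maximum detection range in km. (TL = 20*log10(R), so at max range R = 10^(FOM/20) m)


At max range FOM = TL, so 20*log10(R) = 59.7
R = 10^(59.7/20) = 966.05 m = 0.97 km

0.97 km


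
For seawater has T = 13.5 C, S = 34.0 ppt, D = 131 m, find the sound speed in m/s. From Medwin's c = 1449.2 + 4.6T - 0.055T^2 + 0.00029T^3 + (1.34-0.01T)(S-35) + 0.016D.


c = 1449.2 + 4.6*13.5 - 0.055*13.5^2 + 0.00029*13.5^3 + (1.34 - 0.01*13.5)*(34.0 - 35) + 0.016*131 = 1502.88

1502.88 m/s


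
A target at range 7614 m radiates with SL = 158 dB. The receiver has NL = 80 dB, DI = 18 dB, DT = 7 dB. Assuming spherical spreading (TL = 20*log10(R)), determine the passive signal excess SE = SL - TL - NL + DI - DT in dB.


11.37 dB


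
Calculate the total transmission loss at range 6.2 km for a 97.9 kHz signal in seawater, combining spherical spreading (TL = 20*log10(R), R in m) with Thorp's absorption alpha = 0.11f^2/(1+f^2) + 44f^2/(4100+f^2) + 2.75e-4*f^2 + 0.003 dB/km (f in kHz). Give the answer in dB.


283.96 dB


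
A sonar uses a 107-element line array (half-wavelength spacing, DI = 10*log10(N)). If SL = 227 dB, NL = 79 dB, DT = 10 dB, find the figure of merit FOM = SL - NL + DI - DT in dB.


Step 1: DI = 10*log10(107) = 20.29 dB
Step 2: FOM = SL - NL + DI - DT = 227 - 79 + 20.29 - 10 = 158.29

158.29 dB


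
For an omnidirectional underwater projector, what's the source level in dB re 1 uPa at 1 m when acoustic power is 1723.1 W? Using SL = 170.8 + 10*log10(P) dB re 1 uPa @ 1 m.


SL = 170.8 + 10*log10(1723.1) = 170.8 + 32.36 = 203.16

203.16 dB


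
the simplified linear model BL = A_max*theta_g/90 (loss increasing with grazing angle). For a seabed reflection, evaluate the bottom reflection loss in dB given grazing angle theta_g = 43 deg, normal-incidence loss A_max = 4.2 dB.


BL = A_max * theta_g / 90 = 4.2 * 43 / 90 = 2.01

2.01 dB


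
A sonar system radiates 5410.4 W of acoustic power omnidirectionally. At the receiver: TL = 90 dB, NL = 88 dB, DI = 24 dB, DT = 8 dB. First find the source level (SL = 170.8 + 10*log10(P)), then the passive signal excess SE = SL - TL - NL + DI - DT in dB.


Step 1: SL = 170.8 + 10*log10(5410.4) = 208.13 dB
Step 2: SE = SL - TL - NL + DI - DT = 208.13 - 90 - 88 + 24 - 8 = 46.13

46.13 dB


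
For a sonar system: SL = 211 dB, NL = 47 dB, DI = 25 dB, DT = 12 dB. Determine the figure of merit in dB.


FOM = SL - NL + DI - DT = 211 - 47 + 25 - 12 = 177

177 dB


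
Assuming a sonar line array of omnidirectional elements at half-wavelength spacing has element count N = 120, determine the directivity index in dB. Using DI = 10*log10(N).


DI = 10*log10(120) = 20.79

20.79 dB


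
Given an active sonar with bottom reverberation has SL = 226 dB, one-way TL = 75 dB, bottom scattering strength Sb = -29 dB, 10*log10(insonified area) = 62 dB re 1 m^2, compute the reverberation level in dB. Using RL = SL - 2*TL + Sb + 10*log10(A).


109 dB


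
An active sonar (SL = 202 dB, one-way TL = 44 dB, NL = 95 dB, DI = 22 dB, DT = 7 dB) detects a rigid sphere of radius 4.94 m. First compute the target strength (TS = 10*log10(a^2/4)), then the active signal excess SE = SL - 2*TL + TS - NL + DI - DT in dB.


Step 1: TS = 10*log10(4.94^2/4) = 7.85 dB
Step 2: SE = SL - 2*TL + TS - NL + DI - DT = 202 - 2*44 + (7.85) - 95 + 22 - 7 = 41.85

41.85 dB


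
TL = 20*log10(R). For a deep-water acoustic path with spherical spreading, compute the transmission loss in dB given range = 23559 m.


TL = 20*log10(23559) = 87.44

87.44 dB


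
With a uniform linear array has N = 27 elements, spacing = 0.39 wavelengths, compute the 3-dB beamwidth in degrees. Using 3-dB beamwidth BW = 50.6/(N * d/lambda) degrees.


4.81 deg


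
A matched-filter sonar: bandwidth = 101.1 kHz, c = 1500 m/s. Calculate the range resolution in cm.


dR = c/(2*BW) = 1500 / (2 * 101.1e3) = 0.0074 m = 0.74 cm

0.74 cm


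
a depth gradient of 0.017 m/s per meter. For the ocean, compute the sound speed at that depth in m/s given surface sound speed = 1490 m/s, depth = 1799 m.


c = 1490 + 0.017 * 1799 = 1520.583

1520.583 m/s


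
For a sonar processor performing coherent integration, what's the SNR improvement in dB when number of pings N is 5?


6.99 dB


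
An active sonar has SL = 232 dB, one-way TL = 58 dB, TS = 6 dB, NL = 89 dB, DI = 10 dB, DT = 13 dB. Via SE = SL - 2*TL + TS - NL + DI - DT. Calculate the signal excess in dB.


SE = SL - 2*TL + TS - NL + DI - DT = 232 - 2*58 + (6) - 89 + 10 - 13 = 30

30 dB


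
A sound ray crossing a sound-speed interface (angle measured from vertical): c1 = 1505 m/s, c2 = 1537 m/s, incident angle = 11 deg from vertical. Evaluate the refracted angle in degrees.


11.24 deg


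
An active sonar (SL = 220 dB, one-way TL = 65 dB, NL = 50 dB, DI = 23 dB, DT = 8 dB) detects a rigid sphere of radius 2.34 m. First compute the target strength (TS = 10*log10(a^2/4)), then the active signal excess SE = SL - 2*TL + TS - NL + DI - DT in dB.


Step 1: TS = 10*log10(2.34^2/4) = 1.36 dB
Step 2: SE = SL - 2*TL + TS - NL + DI - DT = 220 - 2*65 + (1.36) - 50 + 23 - 8 = 56.36

56.36 dB


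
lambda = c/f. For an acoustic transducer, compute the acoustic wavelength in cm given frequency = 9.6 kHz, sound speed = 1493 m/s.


lambda = c/f = 1493 / 9600 = 0.1555 m = 15.55 cm

15.55 cm


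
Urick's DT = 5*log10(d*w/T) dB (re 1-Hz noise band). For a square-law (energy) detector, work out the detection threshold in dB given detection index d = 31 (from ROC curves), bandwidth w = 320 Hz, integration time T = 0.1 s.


DT = 5*log10(d*w/T) = 5*log10(31 * 320 / 0.1) = 5*log10(99200.0) = 24.98

24.98 dB


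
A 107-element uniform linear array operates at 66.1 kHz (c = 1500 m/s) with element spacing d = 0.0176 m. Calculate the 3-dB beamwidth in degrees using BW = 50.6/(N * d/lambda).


Step 1: lambda = 1500/66100 = 0.02269 m
Step 2: d/lambda = 0.0176/0.02269 = 0.7757
Step 3: BW = 50.6/(N * d/lambda) = 50.6/(107 * 0.7757) = 0.61

0.61 deg


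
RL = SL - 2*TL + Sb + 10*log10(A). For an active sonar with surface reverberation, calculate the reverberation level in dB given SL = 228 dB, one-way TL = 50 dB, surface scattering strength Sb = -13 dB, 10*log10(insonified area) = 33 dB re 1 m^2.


RL = SL - 2*TL + Sb + 10*log10(A) = 228 - 2*50 + (-13) + 33 = 148

148 dB


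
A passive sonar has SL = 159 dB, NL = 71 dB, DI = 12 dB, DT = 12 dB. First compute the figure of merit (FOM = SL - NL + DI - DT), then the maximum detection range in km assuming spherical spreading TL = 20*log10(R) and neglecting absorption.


Step 1: FOM = SL - NL + DI - DT = 159 - 71 + 12 - 12 = 88 dB
Step 2: at max range FOM = TL = 20*log10(R), so R = 10^(88/20) = 25118.86 m = 25.12 km

25.12 km


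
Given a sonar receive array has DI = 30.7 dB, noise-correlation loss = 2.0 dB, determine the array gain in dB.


AG = DI - L_corr = 30.7 - 2.0 = 28.7

28.7 dB


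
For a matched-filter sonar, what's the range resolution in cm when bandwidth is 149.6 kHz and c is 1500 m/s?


dR = c/(2*BW) = 1500 / (2 * 149.6e3) = 0.005 m = 0.5 cm

0.5 cm


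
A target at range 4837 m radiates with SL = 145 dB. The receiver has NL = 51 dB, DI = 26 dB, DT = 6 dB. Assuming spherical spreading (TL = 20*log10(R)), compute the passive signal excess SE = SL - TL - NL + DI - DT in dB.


40.31 dB


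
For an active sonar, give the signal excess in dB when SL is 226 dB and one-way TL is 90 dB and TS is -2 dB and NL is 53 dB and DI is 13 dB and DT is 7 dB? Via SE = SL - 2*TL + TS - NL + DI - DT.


-3 dB


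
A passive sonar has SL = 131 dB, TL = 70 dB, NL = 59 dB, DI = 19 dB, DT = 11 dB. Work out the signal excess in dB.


SE = SL - TL - NL + DI - DT = 131 - 70 - 59 + 19 - 11 = 10

10 dB


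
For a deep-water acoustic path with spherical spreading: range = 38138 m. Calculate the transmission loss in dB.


TL = 20*log10(38138) = 91.63

91.63 dB


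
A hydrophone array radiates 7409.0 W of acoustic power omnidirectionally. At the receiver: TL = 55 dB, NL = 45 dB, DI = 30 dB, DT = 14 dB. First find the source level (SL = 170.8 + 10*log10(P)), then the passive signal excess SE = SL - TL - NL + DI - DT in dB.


Step 1: SL = 170.8 + 10*log10(7409.0) = 209.5 dB
Step 2: SE = SL - TL - NL + DI - DT = 209.5 - 55 - 45 + 30 - 14 = 125.5

125.5 dB


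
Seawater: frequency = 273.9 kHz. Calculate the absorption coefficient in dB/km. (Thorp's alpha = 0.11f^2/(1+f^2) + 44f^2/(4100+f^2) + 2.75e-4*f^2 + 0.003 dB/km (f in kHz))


f^2 = 75021.21
alpha = 0.11*75021.21/(1+75021.21) + 44*75021.21/(4100+75021.21) + 2.75e-4*75021.21 + 0.003 = 62.464

62.464 dB/km


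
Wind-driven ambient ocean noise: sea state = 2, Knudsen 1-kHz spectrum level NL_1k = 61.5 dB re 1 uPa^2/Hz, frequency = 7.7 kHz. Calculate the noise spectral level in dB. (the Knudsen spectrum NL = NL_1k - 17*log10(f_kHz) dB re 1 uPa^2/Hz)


46.43 dB


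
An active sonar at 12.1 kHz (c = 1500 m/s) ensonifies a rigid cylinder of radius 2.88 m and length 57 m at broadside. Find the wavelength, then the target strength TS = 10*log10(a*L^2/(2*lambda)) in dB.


Step 1: lambda = c/f = 1500/12100 = 0.12397 m
Step 2: TS = 10*log10(a*L^2/(2*lambda)) = 10*log10(2.88*57^2/(2*0.12397)) = 45.77

45.77 dB
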